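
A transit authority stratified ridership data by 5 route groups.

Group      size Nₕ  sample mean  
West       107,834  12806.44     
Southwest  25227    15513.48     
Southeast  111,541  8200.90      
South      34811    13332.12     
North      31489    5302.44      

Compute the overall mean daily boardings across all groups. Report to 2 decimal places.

10672.62

N = 310902; weights Wₕ = Nₕ/N = (0.3468, 0.0811, 0.3588, 0.1120, 0.1013).
x̄_st = Σ Wₕ·x̄ₕ = 0.3468·12806.44 + 0.0811·15513.48 + 0.3588·8200.90 + 0.1120·13332.12 + 0.1013·5302.44 ≈ 10672.6163...
→ 10672.62.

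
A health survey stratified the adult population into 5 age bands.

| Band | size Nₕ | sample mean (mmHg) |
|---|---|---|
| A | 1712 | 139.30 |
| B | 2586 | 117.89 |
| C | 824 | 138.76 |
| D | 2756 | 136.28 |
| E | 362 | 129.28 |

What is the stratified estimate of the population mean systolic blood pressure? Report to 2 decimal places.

131.08

N = 8240; weights Wₕ = Nₕ/N = (0.2078, 0.3138, 0.1000, 0.3345, 0.0439).
x̄_st = Σ Wₕ·x̄ₕ = 0.2078·139.30 + 0.3138·117.89 + 0.1000·138.76 + 0.3345·136.28 + 0.0439·129.28 ≈ 131.0765...
→ 131.08.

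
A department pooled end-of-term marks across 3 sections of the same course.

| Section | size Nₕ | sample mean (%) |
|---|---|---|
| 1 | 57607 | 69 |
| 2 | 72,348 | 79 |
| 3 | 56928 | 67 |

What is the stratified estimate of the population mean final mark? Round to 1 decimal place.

72.3

N = 57607 + 72348 + 56928 = 186883.
Overall mean = Σ (Nₕ/N)·x̄ₕ — weight by population share, not a simple average.
Σ Nₕx̄ₕ = 57607·69 + 72348·79 + 56928·67 = 3974883 + 5715492 + 3814176 = 13504551.
Divide by N: 13504551 / 186883 = 72.262... → 72.3.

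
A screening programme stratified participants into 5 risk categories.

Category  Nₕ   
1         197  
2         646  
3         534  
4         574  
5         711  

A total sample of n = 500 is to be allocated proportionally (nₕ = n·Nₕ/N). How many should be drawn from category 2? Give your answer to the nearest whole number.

N = 197 + 646 + 534 + 574 + 711 = 2662.
n_2 = 500·646/2662 = 121.337... → 121.

121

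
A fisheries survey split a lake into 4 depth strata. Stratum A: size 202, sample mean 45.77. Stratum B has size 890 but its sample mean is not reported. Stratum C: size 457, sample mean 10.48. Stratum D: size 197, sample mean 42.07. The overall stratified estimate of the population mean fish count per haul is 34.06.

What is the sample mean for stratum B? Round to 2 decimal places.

Σ Nₕx̄ₕ = N·μ, so 890·x̄_B = 1746·34.06 − (202·45.77 + 457·10.48 + 197·42.07).
= 59468.76 − 22322.69 = 37146.07.
x̄_B = 37146.07 / 890 = 41.7372... → 41.74.

41.74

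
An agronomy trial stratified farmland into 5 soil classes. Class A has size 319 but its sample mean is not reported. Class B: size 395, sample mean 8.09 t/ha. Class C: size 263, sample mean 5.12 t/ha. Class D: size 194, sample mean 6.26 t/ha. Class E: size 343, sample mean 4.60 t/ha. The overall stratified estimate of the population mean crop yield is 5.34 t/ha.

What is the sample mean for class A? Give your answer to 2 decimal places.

N = 319 + 395 + 263 + 194 + 343 = 1514.
Overall total = μ·N = 5.34·1514 = 8084.76.
Subtract the known strata: 395·8.09 + 263·5.12 + 194·6.26 + 343·4.60 = 7334.35.
Remaining total for class A: 8084.76 − 7334.35 = 750.41.
Divide by its size: 750.41 / 319 = 2.3524... → 2.35.

2.35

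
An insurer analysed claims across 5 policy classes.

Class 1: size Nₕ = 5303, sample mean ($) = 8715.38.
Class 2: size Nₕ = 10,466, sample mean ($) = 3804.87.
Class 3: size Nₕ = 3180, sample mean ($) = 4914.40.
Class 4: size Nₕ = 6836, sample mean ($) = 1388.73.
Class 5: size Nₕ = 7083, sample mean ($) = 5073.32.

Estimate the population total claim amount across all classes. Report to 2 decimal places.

Estimate total by summing Nₕ·x̄ₕ over strata.
5303·8715.38 + 10466·3804.87 + 3180·4914.40 + 6836·1388.73 + 7083·5073.32 = 46217660.14 + 39821769.42 + 15627792 + 9493358.28 + 35934325.56 = 147094905.40.

147094905.40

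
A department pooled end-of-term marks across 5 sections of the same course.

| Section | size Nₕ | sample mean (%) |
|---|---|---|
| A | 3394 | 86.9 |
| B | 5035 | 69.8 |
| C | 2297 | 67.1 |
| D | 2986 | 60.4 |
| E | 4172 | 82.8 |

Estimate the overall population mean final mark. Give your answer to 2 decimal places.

74.16

N = 3394 + 5035 + 2297 + 2986 + 4172 = 17884.
The stratified mean weights each stratum mean by its population share Nₕ/N.
Σ Nₕx̄ₕ = 3394·86.9 + 5035·69.8 + 2297·67.1 + 2986·60.4 + 4172·82.8 = 294938.6 + 351443 + 154128.7 + 180354.4 + 345441.6 = 1326306.3.
Divide by N: 1326306.3 / 17884 = 74.1616... → 74.16.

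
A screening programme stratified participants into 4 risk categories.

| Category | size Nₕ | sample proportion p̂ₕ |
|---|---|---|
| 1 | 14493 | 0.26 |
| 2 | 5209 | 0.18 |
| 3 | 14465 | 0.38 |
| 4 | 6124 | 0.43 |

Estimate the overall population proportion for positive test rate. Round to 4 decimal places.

Wₕ = Nₕ/N with N = 40291: 0.3597, 0.1293, 0.3590, 0.1520.
p̂_st = 0.3597·0.26 + 0.1293·0.18 + 0.3590·0.38 + 0.1520·0.43 ≈ 0.318578... → 0.3186.

0.3186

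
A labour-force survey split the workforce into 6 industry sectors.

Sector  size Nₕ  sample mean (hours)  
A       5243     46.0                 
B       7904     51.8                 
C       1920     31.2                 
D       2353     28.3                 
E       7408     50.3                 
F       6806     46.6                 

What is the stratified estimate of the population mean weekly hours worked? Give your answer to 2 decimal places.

N = 31634; weights Wₕ = Nₕ/N = (0.1657, 0.2499, 0.0607, 0.0744, 0.2342, 0.2151).
x̄_st = Σ Wₕ·x̄ₕ = 0.1657·46.0 + 0.2499·51.8 + 0.0607·31.2 + 0.0744·28.3 + 0.2342·50.3 + 0.2151·46.6 ≈ 46.3704...
→ 46.37.

46.37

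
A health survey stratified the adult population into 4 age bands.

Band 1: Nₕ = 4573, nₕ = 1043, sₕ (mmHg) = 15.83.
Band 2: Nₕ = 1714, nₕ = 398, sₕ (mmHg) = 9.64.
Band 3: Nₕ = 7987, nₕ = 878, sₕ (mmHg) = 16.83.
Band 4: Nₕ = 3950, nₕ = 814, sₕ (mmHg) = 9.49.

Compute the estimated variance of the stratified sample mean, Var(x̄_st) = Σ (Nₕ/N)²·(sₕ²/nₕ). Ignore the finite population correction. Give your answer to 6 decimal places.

N = 18224. Term for each stratum: Wₕ²sₕ²/nₕ.
Var(x̄_st) = 0.015128383 + 0.002065405 + 0.061966030 + 0.005197743 = 0.084357561 → 0.084358.

0.084358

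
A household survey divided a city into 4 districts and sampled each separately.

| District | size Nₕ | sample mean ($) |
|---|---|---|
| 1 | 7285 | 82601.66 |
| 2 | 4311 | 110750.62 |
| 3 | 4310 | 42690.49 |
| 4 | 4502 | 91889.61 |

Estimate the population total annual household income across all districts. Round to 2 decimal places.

Estimate total by summing Nₕ·x̄ₕ over strata.
7285·82601.66 + 4311·110750.62 + 4310·42690.49 + 4502·91889.61 = 601753093.1 + 477445922.82 + 183996011.9 + 413687024.22 = 1676882052.04.

1676882052.04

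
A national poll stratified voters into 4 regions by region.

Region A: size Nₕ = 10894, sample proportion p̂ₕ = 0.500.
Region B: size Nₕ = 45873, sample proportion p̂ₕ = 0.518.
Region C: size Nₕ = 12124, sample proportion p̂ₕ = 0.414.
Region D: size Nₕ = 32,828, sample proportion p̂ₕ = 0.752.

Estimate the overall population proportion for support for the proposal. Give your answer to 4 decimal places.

0.5792

Wₕ = Nₕ/N with N = 101719: 0.1071, 0.4510, 0.1192, 0.3227.
p̂_st = 0.1071·0.500 + 0.4510·0.518 + 0.1192·0.414 + 0.3227·0.752 ≈ 0.579196... → 0.5792.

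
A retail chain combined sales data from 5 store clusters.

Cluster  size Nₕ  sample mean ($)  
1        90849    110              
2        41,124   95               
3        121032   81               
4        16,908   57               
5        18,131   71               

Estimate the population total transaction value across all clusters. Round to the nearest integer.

1: 90849·110 = 9993390
2: 41124·95 = 3906780
3: 121032·81 = 9803592
4: 16908·57 = 963756
5: 18131·71 = 1287301
τ̂ = Σ Nₕx̄ₕ = 25954819.

25954819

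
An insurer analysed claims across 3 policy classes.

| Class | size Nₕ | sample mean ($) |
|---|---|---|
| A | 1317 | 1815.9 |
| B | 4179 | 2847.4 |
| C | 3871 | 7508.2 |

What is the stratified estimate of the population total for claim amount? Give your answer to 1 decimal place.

Population total = Σ Nₕ·x̄ₕ (each stratum's size times its mean).
1317·1815.9 + 4179·2847.4 + 3871·7508.2 = 2391540.3 + 11899284.6 + 29064242.2 = 43355067.1.

43355067.1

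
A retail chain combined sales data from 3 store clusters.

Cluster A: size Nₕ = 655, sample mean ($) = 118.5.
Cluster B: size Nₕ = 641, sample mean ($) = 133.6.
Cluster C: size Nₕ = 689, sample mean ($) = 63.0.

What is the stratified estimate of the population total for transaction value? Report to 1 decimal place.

206662.1

Estimate total by summing Nₕ·x̄ₕ over strata.
655·118.5 + 641·133.6 + 689·63.0 = 77617.5 + 85637.6 + 43407 = 206662.1.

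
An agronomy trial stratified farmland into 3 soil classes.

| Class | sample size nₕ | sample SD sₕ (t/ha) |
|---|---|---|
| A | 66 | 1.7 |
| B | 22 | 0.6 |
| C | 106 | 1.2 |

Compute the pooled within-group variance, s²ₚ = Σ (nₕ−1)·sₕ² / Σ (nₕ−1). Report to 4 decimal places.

1.8147

Degrees of freedom: 65 + 21 + 105 = 191.
Σ(nₕ−1)sₕ² = 65·2.89 + 21·0.36 + 105·1.44 = 346.61.
s²ₚ = 346.61 / 191 = 1.814712... → 1.8147.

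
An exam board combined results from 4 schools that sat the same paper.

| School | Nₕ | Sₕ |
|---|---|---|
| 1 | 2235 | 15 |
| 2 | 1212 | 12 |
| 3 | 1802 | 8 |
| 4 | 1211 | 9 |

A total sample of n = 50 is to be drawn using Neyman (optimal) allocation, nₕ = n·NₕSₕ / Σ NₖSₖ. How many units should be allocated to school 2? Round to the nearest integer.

10

1: NₕSₕ = 2235·15 = 33525
2: NₕSₕ = 1212·12 = 14544
3: NₕSₕ = 1802·8 = 14416
4: NₕSₕ = 1211·9 = 10899
Σ NₕSₕ = 73384.
n_2 = 50·14544/73384 = 9.910... → 10.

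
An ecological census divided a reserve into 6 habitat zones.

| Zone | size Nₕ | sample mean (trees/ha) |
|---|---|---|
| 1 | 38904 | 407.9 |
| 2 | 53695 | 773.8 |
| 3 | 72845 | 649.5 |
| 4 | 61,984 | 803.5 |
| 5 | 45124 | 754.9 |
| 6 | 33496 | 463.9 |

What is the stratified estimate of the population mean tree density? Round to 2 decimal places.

667.01

N = 306048; weights Wₕ = Nₕ/N = (0.1271, 0.1754, 0.2380, 0.2025, 0.1474, 0.1094).
x̄_st = Σ Wₕ·x̄ₕ = 0.1271·407.9 + 0.1754·773.8 + 0.2380·649.5 + 0.2025·803.5 + 0.1474·754.9 + 0.1094·463.9 ≈ 667.0130...
→ 667.01.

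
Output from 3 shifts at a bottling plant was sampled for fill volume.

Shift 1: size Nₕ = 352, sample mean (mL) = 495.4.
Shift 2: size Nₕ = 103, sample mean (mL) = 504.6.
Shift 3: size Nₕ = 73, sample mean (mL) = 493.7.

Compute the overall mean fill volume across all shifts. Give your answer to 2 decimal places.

N = 528; weights Wₕ = Nₕ/N = (0.6667, 0.1951, 0.1383).
x̄_st = Σ Wₕ·x̄ₕ = 0.6667·495.4 + 0.1951·504.6 + 0.1383·493.7 ≈ 496.9597...
→ 496.96.

496.96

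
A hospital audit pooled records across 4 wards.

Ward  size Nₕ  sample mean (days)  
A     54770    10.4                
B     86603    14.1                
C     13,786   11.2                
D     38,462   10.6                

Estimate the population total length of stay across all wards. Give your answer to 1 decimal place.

A: 54770·10.4 = 569608
B: 86603·14.1 = 1221102.3
C: 13786·11.2 = 154403.2
D: 38462·10.6 = 407697.2
τ̂ = Σ Nₕx̄ₕ = 2352810.7.

2352810.7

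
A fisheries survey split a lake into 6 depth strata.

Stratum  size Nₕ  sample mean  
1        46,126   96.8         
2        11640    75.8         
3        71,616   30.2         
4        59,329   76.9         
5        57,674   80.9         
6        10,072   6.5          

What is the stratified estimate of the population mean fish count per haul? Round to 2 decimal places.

x̄_st = (Σ Nₕx̄ₕ) / (Σ Nₕ) = (46126·96.8 + 11640·75.8 + 71616·30.2 + 59329·76.9 + 57674·80.9 + 10072·6.5) / 256457
= 16803806.7 / 256457 = 65.5229... → 65.52.

65.52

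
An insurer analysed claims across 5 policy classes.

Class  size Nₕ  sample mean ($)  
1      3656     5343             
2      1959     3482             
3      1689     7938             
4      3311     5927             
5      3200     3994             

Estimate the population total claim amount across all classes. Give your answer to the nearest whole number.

72167625

Population total = Σ Nₕ·x̄ₕ (each stratum's size times its mean).
3656·5343 + 1959·3482 + 1689·7938 + 3311·5927 + 3200·3994 = 19534008 + 6821238 + 13407282 + 19624297 + 12780800 = 72167625.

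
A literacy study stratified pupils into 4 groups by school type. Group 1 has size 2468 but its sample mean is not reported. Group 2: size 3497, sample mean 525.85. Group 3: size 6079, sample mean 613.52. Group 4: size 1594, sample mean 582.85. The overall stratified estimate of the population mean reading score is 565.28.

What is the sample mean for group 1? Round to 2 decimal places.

N = 2468 + 3497 + 6079 + 1594 = 13638.
Overall total = μ·N = 565.28·13638 = 7709288.64.
Subtract the known strata: 3497·525.85 + 6079·613.52 + 1594·582.85 = 6497548.43.
Remaining total for group 1: 7709288.64 − 6497548.43 = 1211740.21.
Divide by its size: 1211740.21 / 2468 = 490.9806... → 490.98.

490.98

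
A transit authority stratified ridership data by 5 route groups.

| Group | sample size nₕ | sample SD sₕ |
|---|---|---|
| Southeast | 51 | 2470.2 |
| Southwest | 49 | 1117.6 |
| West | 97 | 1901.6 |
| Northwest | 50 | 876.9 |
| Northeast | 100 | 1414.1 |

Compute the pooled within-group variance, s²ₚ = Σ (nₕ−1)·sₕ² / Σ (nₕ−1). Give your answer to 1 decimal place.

Degrees of freedom: 50 + 48 + 96 + 49 + 99 = 342.
Σ(nₕ−1)sₕ² = 50·6101888.04 + 48·1249029.76 + 96·3616082.56 + 49·768953.61 + 99·1999678.81 = 947838685.32.
s²ₚ = 947838685.32 / 342 = 2771458.144... → 2771458.1.

2771458.1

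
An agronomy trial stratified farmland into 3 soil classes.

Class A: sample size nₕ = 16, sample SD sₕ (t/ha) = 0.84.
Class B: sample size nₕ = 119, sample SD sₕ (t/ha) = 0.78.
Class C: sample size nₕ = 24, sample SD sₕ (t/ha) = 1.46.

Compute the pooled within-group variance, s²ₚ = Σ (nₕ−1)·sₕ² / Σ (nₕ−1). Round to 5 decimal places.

Degrees of freedom: 15 + 118 + 23 = 156.
Σ(nₕ−1)sₕ² = 15·0.7056 + 118·0.6084 + 23·2.1316 = 131.402.
s²ₚ = 131.402 / 156 = 0.8423205... → 0.84232.

0.84232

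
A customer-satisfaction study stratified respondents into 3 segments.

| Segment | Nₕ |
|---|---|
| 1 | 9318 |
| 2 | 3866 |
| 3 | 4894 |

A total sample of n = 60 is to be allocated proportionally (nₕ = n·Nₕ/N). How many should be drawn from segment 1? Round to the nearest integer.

Share of segment 1 = 9318/18078 = 0.51543.
Allocate 60 × 0.51543 = 30.926... → 31.

31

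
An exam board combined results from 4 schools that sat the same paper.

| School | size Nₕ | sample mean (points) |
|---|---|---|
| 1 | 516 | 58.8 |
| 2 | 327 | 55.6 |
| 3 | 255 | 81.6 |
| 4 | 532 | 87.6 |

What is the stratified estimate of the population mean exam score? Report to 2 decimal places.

71.12

N = 516 + 327 + 255 + 532 = 1630.
Overall mean = Σ (Nₕ/N)·x̄ₕ — weight by population share, not a simple average.
Σ Nₕx̄ₕ = 516·58.8 + 327·55.6 + 255·81.6 + 532·87.6 = 30340.8 + 18181.2 + 20808 + 46603.2 = 115933.2.
Divide by N: 115933.2 / 1630 = 71.1247... → 71.12.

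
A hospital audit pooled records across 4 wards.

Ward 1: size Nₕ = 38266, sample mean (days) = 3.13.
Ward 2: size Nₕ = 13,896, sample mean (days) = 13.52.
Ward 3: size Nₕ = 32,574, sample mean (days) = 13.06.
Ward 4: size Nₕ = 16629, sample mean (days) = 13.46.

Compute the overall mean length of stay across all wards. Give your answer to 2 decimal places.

N = 101365; weights Wₕ = Nₕ/N = (0.3775, 0.1371, 0.3214, 0.1641).
x̄_st = Σ Wₕ·x̄ₕ = 0.3775·3.13 + 0.1371·13.52 + 0.3214·13.06 + 0.1641·13.46 ≈ 9.4400...
→ 9.44.

9.44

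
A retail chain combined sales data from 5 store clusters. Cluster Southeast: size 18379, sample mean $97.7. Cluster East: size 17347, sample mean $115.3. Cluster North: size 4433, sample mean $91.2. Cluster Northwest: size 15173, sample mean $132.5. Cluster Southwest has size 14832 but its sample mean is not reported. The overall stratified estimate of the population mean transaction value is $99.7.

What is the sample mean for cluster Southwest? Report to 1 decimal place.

52.9

N = 18379 + 17347 + 4433 + 15173 + 14832 = 70164.
Overall total = μ·N = 99.7·70164 = 6995350.8.
Subtract the known strata: 18379·97.7 + 17347·115.3 + 4433·91.2 + 15173·132.5 = 6210449.5.
Remaining total for cluster Southwest: 6995350.8 − 6210449.5 = 784901.3.
Divide by its size: 784901.3 / 14832 = 52.919... → 52.9.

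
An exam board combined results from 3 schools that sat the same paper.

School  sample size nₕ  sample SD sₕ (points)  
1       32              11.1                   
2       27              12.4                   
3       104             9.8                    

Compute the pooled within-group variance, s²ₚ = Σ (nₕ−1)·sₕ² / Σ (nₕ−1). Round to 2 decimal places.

110.68

Degrees of freedom: 31 + 26 + 103 = 160.
Σ(nₕ−1)sₕ² = 31·123.21 + 26·153.76 + 103·96.04 = 17709.39.
s²ₚ = 17709.39 / 160 = 110.6837... → 110.68.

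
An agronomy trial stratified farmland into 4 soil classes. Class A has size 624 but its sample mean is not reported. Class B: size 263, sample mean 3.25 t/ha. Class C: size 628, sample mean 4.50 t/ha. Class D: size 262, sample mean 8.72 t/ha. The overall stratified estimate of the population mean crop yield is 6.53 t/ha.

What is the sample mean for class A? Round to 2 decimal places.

9.04

Σ Nₕx̄ₕ = N·μ, so 624·x̄_A = 1777·6.53 − (263·3.25 + 628·4.50 + 262·8.72).
= 11603.81 − 5965.39 = 5638.42.
x̄_A = 5638.42 / 624 = 9.0359... → 9.04.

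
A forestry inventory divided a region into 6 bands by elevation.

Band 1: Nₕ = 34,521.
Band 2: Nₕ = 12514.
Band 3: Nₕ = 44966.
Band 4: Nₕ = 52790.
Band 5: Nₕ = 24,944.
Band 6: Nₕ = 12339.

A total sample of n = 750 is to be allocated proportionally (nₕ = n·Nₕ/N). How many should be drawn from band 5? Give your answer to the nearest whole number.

N = 34521 + 12514 + 44966 + 52790 + 24944 + 12339 = 182074.
n_5 = 750·24944/182074 = 102.749... → 103.

103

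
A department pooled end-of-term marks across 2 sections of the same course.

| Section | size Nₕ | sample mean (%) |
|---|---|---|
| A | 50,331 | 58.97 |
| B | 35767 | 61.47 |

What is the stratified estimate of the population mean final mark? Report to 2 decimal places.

60.01

N = 86098; weights Wₕ = Nₕ/N = (0.5846, 0.4154).
x̄_st = Σ Wₕ·x̄ₕ = 0.5846·58.97 + 0.4154·61.47 ≈ 60.0086...
→ 60.01.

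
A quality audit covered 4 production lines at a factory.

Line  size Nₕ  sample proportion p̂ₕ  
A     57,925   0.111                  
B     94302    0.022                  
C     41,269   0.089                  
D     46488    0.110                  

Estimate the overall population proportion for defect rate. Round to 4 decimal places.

Wₕ = Nₕ/N with N = 239984: 0.2414, 0.3930, 0.1720, 0.1937.
p̂_st = 0.2414·0.111 + 0.3930·0.022 + 0.1720·0.089 + 0.1937·0.110 ≈ 0.072050... → 0.0721.

0.0721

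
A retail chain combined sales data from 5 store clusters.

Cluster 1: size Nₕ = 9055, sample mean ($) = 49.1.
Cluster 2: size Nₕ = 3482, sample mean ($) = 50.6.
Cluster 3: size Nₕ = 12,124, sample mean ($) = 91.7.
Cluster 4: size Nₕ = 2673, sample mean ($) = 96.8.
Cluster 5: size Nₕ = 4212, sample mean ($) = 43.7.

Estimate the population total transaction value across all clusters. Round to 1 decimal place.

Estimate total by summing Nₕ·x̄ₕ over strata.
9055·49.1 + 3482·50.6 + 12124·91.7 + 2673·96.8 + 4212·43.7 = 444600.5 + 176189.2 + 1111770.8 + 258746.4 + 184064.4 = 2175371.3.

2175371.3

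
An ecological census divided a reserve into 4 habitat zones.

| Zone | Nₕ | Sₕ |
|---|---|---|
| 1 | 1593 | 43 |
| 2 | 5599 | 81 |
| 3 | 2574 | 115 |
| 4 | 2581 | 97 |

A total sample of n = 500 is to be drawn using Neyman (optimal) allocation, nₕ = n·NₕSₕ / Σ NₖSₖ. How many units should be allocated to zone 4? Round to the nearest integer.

Σ NₕSₕ = 1593·43 + 5599·81 + 2574·115 + 2581·97 = 1068385.
Share for 4: 250357/1068385 = 0.23433.
n_4 = 500 × 0.23433 = 117.166... → 117.

117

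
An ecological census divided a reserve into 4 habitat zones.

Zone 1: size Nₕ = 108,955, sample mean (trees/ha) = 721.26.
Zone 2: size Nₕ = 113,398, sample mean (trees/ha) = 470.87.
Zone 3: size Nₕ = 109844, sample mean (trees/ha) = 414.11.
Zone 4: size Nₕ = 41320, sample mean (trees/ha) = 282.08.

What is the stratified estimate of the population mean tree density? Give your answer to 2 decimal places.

x̄_st = (Σ Nₕx̄ₕ) / (Σ Nₕ) = (108955·721.26 + 113398·470.87 + 109844·414.11 + 41320·282.08) / 373517
= 189123644 / 373517 = 506.3321... → 506.33.

506.33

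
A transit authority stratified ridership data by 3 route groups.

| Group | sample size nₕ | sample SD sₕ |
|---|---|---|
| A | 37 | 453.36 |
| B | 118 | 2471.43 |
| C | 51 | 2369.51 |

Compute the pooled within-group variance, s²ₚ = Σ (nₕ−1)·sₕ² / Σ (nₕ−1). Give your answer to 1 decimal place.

Degrees of freedom: 36 + 117 + 50 = 203.
Σ(nₕ−1)sₕ² = 36·205535.2896 + 117·6107966.2449 + 50·5614577.6401 = 1002760203.0839.
s²ₚ = 1002760203.0839 / 203 = 4939705.434... → 4939705.4.

4939705.4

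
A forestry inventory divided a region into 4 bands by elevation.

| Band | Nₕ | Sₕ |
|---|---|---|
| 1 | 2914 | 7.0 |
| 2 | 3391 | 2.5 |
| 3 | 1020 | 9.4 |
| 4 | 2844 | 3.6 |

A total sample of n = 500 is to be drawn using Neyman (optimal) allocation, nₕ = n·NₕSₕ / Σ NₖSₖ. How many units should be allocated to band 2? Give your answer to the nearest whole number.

87

Σ NₕSₕ = 2914·7.0 + 3391·2.5 + 1020·9.4 + 2844·3.6 = 48701.9.
Share for 2: 8477.5/48701.9 = 0.17407.
n_2 = 500 × 0.17407 = 87.035... → 87.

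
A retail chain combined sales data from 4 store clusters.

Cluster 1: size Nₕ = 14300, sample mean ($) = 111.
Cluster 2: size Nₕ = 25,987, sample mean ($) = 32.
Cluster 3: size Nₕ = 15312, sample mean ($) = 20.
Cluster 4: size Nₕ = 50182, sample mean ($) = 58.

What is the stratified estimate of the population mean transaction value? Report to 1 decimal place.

N = 14300 + 25987 + 15312 + 50182 = 105781.
The stratified mean weights each stratum mean by its population share Nₕ/N.
Σ Nₕx̄ₕ = 14300·111 + 25987·32 + 15312·20 + 50182·58 = 1587300 + 831584 + 306240 + 2910556 = 5635680.
Divide by N: 5635680 / 105781 = 53.277... → 53.3.

53.3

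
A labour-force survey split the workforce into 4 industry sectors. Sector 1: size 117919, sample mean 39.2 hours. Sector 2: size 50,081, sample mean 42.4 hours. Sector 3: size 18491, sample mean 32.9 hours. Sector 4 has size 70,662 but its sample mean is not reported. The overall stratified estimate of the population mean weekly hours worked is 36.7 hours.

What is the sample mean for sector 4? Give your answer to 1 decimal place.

N = 117919 + 50081 + 18491 + 70662 = 257153.
Overall total = μ·N = 36.7·257153 = 9437515.1.
Subtract the known strata: 117919·39.2 + 50081·42.4 + 18491·32.9 = 7354213.1.
Remaining total for sector 4: 9437515.1 − 7354213.1 = 2083302.
Divide by its size: 2083302 / 70662 = 29.483... → 29.5.

29.5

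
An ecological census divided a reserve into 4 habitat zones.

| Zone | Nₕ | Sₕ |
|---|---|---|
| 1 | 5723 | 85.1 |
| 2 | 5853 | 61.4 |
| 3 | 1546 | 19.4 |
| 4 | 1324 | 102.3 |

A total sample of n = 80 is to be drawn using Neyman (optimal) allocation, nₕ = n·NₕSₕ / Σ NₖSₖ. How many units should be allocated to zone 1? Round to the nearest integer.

Σ NₕSₕ = 5723·85.1 + 5853·61.4 + 1546·19.4 + 1324·102.3 = 1011839.1.
Share for 1: 487027.3/1011839.1 = 0.48133.
n_1 = 80 × 0.48133 = 38.506... → 39.

39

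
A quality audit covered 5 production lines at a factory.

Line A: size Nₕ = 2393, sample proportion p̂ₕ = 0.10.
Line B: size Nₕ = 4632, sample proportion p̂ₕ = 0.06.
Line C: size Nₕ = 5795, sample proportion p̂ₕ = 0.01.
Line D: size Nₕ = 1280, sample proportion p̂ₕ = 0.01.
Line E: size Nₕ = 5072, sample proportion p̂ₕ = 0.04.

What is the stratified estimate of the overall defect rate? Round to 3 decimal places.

0.041

Wₕ = Nₕ/N with N = 19172: 0.1248, 0.2416, 0.3023, 0.0668, 0.2646.
p̂_st = 0.1248·0.10 + 0.2416·0.06 + 0.3023·0.01 + 0.0668·0.01 + 0.2646·0.04 ≈ 0.04125... → 0.041.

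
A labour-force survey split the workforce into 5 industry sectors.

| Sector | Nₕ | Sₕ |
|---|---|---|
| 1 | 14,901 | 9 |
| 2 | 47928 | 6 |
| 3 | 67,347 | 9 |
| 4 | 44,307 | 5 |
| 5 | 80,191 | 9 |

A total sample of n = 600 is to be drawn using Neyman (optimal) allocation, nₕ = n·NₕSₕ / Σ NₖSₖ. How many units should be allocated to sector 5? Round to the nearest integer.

1: NₕSₕ = 14901·9 = 134109
2: NₕSₕ = 47928·6 = 287568
3: NₕSₕ = 67347·9 = 606123
4: NₕSₕ = 44307·5 = 221535
5: NₕSₕ = 80191·9 = 721719
Σ NₕSₕ = 1971054.
n_5 = 600·721719/1971054 = 219.695... → 220.

220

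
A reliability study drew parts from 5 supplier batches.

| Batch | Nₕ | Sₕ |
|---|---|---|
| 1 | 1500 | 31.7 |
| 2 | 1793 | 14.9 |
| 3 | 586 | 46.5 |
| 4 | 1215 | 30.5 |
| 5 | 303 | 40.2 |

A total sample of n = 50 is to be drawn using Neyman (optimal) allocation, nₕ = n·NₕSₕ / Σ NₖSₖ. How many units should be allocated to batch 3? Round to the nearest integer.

1: NₕSₕ = 1500·31.7 = 47550
2: NₕSₕ = 1793·14.9 = 26715.7
3: NₕSₕ = 586·46.5 = 27249
4: NₕSₕ = 1215·30.5 = 37057.5
5: NₕSₕ = 303·40.2 = 12180.6
Σ NₕSₕ = 150752.8.
n_3 = 50·27249/150752.8 = 9.038... → 9.

9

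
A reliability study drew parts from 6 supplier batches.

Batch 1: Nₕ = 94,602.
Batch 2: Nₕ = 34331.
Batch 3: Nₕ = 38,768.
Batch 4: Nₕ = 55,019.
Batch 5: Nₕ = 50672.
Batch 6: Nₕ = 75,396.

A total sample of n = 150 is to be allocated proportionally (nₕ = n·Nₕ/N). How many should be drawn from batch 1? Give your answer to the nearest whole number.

Share of batch 1 = 94602/348788 = 0.27123.
Allocate 150 × 0.27123 = 40.685... → 41.

41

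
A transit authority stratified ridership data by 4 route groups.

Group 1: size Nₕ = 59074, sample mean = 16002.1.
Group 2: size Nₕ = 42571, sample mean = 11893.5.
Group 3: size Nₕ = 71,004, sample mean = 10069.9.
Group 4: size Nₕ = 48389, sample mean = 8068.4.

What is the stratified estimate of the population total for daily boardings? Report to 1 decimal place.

Population total = Σ Nₕ·x̄ₕ (each stratum's size times its mean).
59074·16002.1 + 42571·11893.5 + 71004·10069.9 + 48389·8068.4 = 945308055.4 + 506318188.5 + 715003179.6 + 390421807.6 = 2557051231.1.

2557051231.1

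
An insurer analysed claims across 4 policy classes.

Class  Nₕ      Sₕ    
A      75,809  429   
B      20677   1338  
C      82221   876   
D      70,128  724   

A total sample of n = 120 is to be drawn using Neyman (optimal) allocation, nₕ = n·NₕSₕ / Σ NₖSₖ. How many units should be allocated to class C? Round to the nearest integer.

47

Σ NₕSₕ = 75809·429 + 20677·1338 + 82221·876 + 70128·724 = 182986155.
Share for C: 72025596/182986155 = 0.39361.
n_C = 120 × 0.39361 = 47.233... → 47.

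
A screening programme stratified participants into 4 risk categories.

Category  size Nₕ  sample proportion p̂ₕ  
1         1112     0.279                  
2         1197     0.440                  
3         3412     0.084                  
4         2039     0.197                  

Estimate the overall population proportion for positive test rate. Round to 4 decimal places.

0.1965

N = 1112 + 1197 + 3412 + 2039 = 7760.
Overall proportion = Σ (Nₕ/N)·p̂ₕ.
Σ Nₕp̂ₕ = 310.248 + 526.68 + 286.608 + 401.683 = 1525.219.
1525.219 / 7760 = 0.196549... → 0.1965.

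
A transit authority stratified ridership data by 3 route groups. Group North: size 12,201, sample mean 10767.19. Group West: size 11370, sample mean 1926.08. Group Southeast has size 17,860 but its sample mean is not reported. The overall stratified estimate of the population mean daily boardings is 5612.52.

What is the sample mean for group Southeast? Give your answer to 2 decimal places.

N = 12201 + 11370 + 17860 = 41431.
Overall total = μ·N = 5612.52·41431 = 232532316.12.
Subtract the known strata: 12201·10767.19 + 11370·1926.08 = 153270014.79.
Remaining total for group Southeast: 232532316.12 − 153270014.79 = 79262301.33.
Divide by its size: 79262301.33 / 17860 = 4437.9788... → 4437.98.

4437.98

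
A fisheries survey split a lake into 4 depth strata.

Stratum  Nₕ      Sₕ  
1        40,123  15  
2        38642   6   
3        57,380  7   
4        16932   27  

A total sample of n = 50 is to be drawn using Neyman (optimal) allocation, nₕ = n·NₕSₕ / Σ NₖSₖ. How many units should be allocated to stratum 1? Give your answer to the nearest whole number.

1: NₕSₕ = 40123·15 = 601845
2: NₕSₕ = 38642·6 = 231852
3: NₕSₕ = 57380·7 = 401660
4: NₕSₕ = 16932·27 = 457164
Σ NₕSₕ = 1692521.
n_1 = 50·601845/1692521 = 17.780... → 18.

18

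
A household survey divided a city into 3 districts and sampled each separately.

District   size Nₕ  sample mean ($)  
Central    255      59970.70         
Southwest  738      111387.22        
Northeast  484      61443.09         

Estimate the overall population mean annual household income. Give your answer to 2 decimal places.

x̄_st = (Σ Nₕx̄ₕ) / (Σ Nₕ) = (255·59970.70 + 738·111387.22 + 484·61443.09) / 1477
= 127234752.42 / 1477 = 86144.0436... → 86144.04.

86144.04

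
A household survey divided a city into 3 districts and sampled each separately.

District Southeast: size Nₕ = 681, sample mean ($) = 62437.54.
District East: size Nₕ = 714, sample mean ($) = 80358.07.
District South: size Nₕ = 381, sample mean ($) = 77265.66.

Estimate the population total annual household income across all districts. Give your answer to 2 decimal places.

Population total = Σ Nₕ·x̄ₕ (each stratum's size times its mean).
681·62437.54 + 714·80358.07 + 381·77265.66 = 42519964.74 + 57375661.98 + 29438216.46 = 129333843.18.

129333843.18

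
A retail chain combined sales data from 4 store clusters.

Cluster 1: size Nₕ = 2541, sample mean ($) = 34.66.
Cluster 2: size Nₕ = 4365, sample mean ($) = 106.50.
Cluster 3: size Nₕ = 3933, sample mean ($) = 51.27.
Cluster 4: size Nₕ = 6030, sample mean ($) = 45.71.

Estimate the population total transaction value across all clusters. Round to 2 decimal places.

Population total = Σ Nₕ·x̄ₕ (each stratum's size times its mean).
2541·34.66 + 4365·106.50 + 3933·51.27 + 6030·45.71 = 88071.06 + 464872.5 + 201644.91 + 275631.3 = 1030219.77.

1030219.77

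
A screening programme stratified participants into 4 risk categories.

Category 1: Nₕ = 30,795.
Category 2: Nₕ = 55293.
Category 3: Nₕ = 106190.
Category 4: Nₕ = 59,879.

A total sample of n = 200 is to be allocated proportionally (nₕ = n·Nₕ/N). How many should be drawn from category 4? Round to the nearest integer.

Share of category 4 = 59879/252157 = 0.23747.
Allocate 200 × 0.23747 = 47.493... → 47.

47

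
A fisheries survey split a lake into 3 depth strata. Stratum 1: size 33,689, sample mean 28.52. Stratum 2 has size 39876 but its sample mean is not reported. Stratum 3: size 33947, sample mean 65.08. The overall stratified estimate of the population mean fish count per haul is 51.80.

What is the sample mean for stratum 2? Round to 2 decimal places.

60.16

N = 33689 + 39876 + 33947 = 107512.
Overall total = μ·N = 51.80·107512 = 5569121.6.
Subtract the known strata: 33689·28.52 + 33947·65.08 = 3170081.04.
Remaining total for stratum 2: 5569121.6 − 3170081.04 = 2399040.56.
Divide by its size: 2399040.56 / 39876 = 60.1625... → 60.16.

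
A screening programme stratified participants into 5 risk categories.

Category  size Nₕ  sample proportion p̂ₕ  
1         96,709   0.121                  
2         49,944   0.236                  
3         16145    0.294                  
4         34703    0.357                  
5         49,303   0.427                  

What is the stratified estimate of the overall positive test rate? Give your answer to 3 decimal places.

0.250

Wₕ = Nₕ/N with N = 246804: 0.3918, 0.2024, 0.0654, 0.1406, 0.1998.
p̂_st = 0.3918·0.121 + 0.2024·0.236 + 0.0654·0.294 + 0.1406·0.357 + 0.1998·0.427 ≈ 0.24990... → 0.250.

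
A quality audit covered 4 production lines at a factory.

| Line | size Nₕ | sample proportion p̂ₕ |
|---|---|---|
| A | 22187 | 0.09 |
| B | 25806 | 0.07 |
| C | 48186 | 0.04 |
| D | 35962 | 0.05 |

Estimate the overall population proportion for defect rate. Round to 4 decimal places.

N = 22187 + 25806 + 48186 + 35962 = 132141.
Overall proportion = Σ (Nₕ/N)·p̂ₕ.
Σ Nₕp̂ₕ = 1996.83 + 1806.42 + 1927.44 + 1798.1 = 7528.79.
7528.79 / 132141 = 0.056975... → 0.0570.

0.0570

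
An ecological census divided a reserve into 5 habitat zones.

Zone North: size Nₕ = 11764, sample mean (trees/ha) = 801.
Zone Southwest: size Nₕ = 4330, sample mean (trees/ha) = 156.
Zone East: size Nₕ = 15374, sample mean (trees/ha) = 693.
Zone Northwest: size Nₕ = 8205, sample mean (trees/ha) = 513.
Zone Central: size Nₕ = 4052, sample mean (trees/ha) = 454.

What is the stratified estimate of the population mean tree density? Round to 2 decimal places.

612.95

N = 43725; weights Wₕ = Nₕ/N = (0.2690, 0.0990, 0.3516, 0.1877, 0.0927).
x̄_st = Σ Wₕ·x̄ₕ = 0.2690·801 + 0.0990·156 + 0.3516·693 + 0.1877·513 + 0.0927·454 ≈ 612.9537...
→ 612.95.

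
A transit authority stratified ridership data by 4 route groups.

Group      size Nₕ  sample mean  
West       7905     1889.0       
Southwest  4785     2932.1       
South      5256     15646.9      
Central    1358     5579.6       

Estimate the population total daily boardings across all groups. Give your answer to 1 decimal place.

West: 7905·1889.0 = 14932545
Southwest: 4785·2932.1 = 14030098.5
South: 5256·15646.9 = 82240106.4
Central: 1358·5579.6 = 7577096.8
τ̂ = Σ Nₕx̄ₕ = 118779846.7.

118779846.7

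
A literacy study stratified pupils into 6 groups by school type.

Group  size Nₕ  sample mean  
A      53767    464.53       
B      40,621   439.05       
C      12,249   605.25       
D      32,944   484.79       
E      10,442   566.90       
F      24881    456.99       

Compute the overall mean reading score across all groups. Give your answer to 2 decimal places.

477.32

N = 174904; weights Wₕ = Nₕ/N = (0.3074, 0.2322, 0.0700, 0.1884, 0.0597, 0.1423).
x̄_st = Σ Wₕ·x̄ₕ = 0.3074·464.53 + 0.2322·439.05 + 0.0700·605.25 + 0.1884·484.79 + 0.0597·566.90 + 0.1423·456.99 ≈ 477.3224...
→ 477.32.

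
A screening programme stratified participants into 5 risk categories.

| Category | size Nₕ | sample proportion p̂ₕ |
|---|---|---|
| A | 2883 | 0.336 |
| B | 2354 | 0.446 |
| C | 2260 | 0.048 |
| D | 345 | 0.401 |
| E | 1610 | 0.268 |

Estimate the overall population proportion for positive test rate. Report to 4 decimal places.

Wₕ = Nₕ/N with N = 9452: 0.3050, 0.2490, 0.2391, 0.0365, 0.1703.
p̂_st = 0.3050·0.336 + 0.2490·0.446 + 0.2391·0.048 + 0.0365·0.401 + 0.1703·0.268 ≈ 0.285323... → 0.2853.

0.2853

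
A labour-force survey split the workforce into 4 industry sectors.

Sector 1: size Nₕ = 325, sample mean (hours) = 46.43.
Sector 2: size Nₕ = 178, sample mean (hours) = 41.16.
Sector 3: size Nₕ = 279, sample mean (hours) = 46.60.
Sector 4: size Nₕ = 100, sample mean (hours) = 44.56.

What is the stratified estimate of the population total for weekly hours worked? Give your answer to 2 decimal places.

39873.63

Population total = Σ Nₕ·x̄ₕ (each stratum's size times its mean).
325·46.43 + 178·41.16 + 279·46.60 + 100·44.56 = 15089.75 + 7326.48 + 13001.4 + 4456 = 39873.63.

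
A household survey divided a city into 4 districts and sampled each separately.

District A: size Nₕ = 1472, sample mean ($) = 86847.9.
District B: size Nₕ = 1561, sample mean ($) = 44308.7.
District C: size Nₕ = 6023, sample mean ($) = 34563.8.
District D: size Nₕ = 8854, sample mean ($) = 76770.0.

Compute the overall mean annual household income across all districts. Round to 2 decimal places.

60575.40

N = 1472 + 1561 + 6023 + 8854 = 17910.
Weight each subgroup mean by Nₕ/N and sum.
Σ Nₕx̄ₕ = 1472·86847.9 + 1561·44308.7 + 6023·34563.8 + 8854·76770.0 = 127840108.8 + 69165880.7 + 208177767.4 + 679721580 = 1084905336.9.
Divide by N: 1084905336.9 / 17910 = 60575.3957... → 60575.40.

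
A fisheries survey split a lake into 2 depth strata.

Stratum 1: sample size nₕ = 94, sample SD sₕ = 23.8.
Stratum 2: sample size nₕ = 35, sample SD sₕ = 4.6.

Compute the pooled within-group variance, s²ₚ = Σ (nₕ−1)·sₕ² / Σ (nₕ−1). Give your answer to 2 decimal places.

420.46

1: (94−1)·23.8² = 93·566.44 = 52678.92
2: (35−1)·4.6² = 34·21.16 = 719.44
Numerator = 53398.36; denominator = Σ(nₕ−1) = 127.
s²ₚ = 53398.36/127 = 420.4595... → 420.46.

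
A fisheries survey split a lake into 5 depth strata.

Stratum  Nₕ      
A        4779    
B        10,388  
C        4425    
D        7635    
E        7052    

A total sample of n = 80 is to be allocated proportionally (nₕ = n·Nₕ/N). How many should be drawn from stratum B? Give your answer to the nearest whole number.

Share of stratum B = 10388/34279 = 0.30304.
Allocate 80 × 0.30304 = 24.243... → 24.

24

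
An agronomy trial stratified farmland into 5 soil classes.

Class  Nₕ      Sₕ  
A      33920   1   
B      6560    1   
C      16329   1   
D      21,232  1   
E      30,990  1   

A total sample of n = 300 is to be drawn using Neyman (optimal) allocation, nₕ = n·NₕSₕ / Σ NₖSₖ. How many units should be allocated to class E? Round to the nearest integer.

85

A: NₕSₕ = 33920·1 = 33920
B: NₕSₕ = 6560·1 = 6560
C: NₕSₕ = 16329·1 = 16329
D: NₕSₕ = 21232·1 = 21232
E: NₕSₕ = 30990·1 = 30990
Σ NₕSₕ = 109031.
n_E = 300·30990/109031 = 85.269... → 85.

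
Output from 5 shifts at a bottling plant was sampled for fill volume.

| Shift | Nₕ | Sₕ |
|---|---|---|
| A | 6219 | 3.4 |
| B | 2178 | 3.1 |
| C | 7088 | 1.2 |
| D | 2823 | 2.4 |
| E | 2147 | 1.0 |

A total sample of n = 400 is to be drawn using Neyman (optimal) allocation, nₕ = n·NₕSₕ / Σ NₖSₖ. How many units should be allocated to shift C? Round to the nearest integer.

A: NₕSₕ = 6219·3.4 = 21144.6
B: NₕSₕ = 2178·3.1 = 6751.8
C: NₕSₕ = 7088·1.2 = 8505.6
D: NₕSₕ = 2823·2.4 = 6775.2
E: NₕSₕ = 2147·1.0 = 2147
Σ NₕSₕ = 45324.2.
n_C = 400·8505.6/45324.2 = 75.065... → 75.

75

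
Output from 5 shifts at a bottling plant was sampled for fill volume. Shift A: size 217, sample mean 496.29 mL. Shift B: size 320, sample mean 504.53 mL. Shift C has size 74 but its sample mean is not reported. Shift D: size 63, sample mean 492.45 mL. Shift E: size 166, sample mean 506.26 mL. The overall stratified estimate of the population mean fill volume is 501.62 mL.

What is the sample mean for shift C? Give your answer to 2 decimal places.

502.06

N = 217 + 320 + 74 + 63 + 166 = 840.
Overall total = μ·N = 501.62·840 = 421360.8.
Subtract the known strata: 217·496.29 + 320·504.53 + 63·492.45 + 166·506.26 = 384208.04.
Remaining total for shift C: 421360.8 − 384208.04 = 37152.76.
Divide by its size: 37152.76 / 74 = 502.0643... → 502.06.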